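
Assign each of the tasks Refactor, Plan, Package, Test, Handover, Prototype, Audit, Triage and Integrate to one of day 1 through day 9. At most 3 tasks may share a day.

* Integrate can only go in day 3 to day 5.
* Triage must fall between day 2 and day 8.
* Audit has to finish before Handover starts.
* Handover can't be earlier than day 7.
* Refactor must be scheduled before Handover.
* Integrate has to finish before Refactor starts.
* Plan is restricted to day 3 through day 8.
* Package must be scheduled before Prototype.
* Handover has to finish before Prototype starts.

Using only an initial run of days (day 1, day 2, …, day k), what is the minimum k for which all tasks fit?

The precedence chain requires at least 4 distinct days.
With at most 3 per day and 9 tasks, at least 3 days are needed.
Propagating the time windows through the other constraints, Prototype can't land before day 8, so the schedule must run through at least day 8.
8 works (last occupied day: day 8): for example Refactor -> day 4, Handover -> day 7, Triage -> day 2, Test -> day 1, Audit -> day 1, Plan -> day 3, Prototype -> day 8, Integrate -> day 3, Package -> day 1.

8 days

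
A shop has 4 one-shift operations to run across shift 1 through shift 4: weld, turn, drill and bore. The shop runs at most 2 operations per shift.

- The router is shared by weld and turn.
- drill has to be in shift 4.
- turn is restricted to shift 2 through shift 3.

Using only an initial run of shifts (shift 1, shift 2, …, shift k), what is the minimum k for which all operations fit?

4 shifts

With at most 2 per shift and 4 operations, at least 2 shifts are needed.
drill can't be placed before shift 4, so the schedule must run through at least shift 4.
4 works (last occupied shift: shift 4): for example weld=shift 1, turn=shift 2, bore=shift 1, drill=shift 4.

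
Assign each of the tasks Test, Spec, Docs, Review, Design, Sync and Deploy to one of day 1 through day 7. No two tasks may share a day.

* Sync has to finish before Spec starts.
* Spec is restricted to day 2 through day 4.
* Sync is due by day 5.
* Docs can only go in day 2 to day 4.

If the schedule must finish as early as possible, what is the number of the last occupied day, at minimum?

7

The precedence chain requires at least 2 distinct days.
With at most 1 per day and 7 tasks, at least 7 days are needed.
7 works (last occupied day: day 7): for example Design -> day 6; Deploy -> day 7; Docs -> day 3; Review -> day 5; Spec -> day 2; Sync -> day 1; Test -> day 4.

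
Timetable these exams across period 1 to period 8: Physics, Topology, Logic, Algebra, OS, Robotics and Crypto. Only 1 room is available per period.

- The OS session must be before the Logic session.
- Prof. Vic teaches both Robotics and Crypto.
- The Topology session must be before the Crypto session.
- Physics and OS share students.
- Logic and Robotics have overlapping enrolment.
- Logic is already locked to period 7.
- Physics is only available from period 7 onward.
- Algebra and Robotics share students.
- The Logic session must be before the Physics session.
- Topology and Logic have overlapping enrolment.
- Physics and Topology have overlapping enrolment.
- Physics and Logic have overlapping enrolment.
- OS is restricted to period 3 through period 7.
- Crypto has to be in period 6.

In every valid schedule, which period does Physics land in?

period 8

Physics's window is period 7–period 8.
Logic is fixed at period 7, and Physics can't share a period with Logic.
So Physics must be period 8.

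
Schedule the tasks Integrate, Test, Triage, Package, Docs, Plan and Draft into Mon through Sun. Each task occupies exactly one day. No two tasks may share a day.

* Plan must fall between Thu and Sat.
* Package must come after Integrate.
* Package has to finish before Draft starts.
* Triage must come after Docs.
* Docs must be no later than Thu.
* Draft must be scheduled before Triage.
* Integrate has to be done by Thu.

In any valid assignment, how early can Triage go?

Fri

Precedence pushes Triage to at least Thu.
Triage at Fri is achievable: Docs in Tue; Draft in Thu; Triage in Fri; Integrate in Mon; Plan in Sat; Test in Sun; Package in Wed.
Nothing earlier works — the capacity limit rule out every day before Fri.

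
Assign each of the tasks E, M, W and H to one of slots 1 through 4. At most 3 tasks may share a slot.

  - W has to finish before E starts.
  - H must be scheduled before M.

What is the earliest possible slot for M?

Precedence pushes M to at least 2.
M at 2 is achievable: W=1; E=2; M=2; H=1.

2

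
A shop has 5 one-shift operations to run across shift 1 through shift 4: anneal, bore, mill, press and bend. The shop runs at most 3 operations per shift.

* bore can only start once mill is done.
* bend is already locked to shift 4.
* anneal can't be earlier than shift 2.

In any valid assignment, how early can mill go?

Downstream work caps mill at shift 3.
mill at shift 1 is achievable: press=shift 1; bore=shift 2; mill=shift 1; anneal=shift 2; bend=shift 4.

shift 1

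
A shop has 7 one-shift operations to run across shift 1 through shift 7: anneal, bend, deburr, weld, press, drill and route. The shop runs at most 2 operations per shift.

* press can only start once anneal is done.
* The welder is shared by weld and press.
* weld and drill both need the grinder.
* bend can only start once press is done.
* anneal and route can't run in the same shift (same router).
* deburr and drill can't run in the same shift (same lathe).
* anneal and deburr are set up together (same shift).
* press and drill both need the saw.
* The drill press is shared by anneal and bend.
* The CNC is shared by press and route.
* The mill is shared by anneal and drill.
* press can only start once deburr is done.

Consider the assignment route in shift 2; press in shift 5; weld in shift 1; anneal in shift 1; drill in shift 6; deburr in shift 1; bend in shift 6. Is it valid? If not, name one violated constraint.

press can only start once deburr is done — holds.
deburr and drill can't run in the same shift (same lathe) — holds.
press can only start once anneal is done — holds.
The CNC is shared by press and route — holds.
weld and drill both need the grinder — holds.
The shop runs at most 2 operations per shift — violated.
press and drill both need the saw — holds.
The welder is shared by weld and press — holds.
The mill is shared by anneal and drill — holds.
anneal and deburr are set up together (same shift) — holds.
The drill press is shared by anneal and bend — holds.
bend can only start once press is done — holds.
anneal and route can't run in the same shift (same router) — holds.

Invalid. The shop runs at most 2 operations per shift.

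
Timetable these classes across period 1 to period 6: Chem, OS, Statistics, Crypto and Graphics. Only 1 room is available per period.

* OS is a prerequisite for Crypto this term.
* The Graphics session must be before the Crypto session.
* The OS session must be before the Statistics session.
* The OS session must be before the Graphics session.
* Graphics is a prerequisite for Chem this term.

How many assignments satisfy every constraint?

Splitting on Chem: it can be period 3 (6), period 4 (12), period 5 (15), period 6 (15). Listing each branch's schedules as (OS, Statistics, Crypto, Graphics) by period number:
Chem=period 3: (1,4,5,2) (1,4,6,2) (1,5,4,2) (1,5,6,2) (1,6,4,2) (1,6,5,2) — 6.
Chem=period 4: (1,2,5,3) (1,2,6,3) (1,3,5,2) (1,3,6,2) (1,5,3,2) (1,5,6,2) (1,5,6,3) (1,6,3,2) (1,6,5,2) (1,6,5,3) (2,5,6,3) (2,6,5,3) — 12.
Chem=period 5: (1,2,4,3) (1,2,6,3) (1,2,6,4) (1,3,4,2) (1,3,6,2) (1,3,6,4) (1,4,3,2) (1,4,6,2) (1,4,6,3) (1,6,3,2) (1,6,4,2) (1,6,4,3) (2,3,6,4) (2,4,6,3) (2,6,4,3) — 15.
Chem=period 6: (1,2,4,3) (1,2,5,3) (1,2,5,4) (1,3,4,2) (1,3,5,2) (1,3,5,4) (1,4,3,2) (1,4,5,2) (1,4,5,3) (1,5,3,2) (1,5,4,2) (1,5,4,3) (2,3,5,4) (2,4,5,3) (2,5,4,3) — 15.
Summing: 6 + 12 + 15 + 15 = 48.

48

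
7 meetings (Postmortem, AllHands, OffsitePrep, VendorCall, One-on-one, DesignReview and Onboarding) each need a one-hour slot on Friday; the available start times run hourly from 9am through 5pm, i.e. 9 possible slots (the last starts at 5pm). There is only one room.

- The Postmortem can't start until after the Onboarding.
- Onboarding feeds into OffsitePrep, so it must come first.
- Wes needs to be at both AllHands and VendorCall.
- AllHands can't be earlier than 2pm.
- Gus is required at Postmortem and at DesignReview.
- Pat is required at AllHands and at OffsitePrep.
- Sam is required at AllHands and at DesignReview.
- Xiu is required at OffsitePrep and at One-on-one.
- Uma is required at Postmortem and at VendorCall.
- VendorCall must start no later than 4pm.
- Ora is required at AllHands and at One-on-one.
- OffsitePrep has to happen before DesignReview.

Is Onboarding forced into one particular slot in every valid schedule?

No

Onboarding can be 9am (e.g. DesignReview -> 1pm; VendorCall -> 10am; Onboarding -> 9am; AllHands -> 2pm; OffsitePrep -> 11am; Postmortem -> 12pm; One-on-one -> 3pm) or 10am (e.g. One-on-one -> 3pm, AllHands -> 2pm, VendorCall -> 9am, Postmortem -> 12pm, DesignReview -> 1pm, OffsitePrep -> 11am, Onboarding -> 10am).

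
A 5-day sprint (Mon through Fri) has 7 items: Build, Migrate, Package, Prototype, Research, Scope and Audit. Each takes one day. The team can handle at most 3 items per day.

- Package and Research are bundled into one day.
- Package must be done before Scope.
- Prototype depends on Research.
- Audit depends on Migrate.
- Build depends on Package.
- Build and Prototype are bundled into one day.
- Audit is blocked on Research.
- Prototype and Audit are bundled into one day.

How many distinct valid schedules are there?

55

Splitting on Build: it can be Tue (3), Wed (10), Thu (18), Fri (24). Listing each branch's schedules as (Migrate, Package, Prototype, Research, Scope, Audit):
Build=Tue: (Mon,Mon,Tue,Mon,Wed,Tue) (Mon,Mon,Tue,Mon,Thu,Tue) (Mon,Mon,Tue,Mon,Fri,Tue) — 3.
Build=Wed: (Mon,Mon,Wed,Mon,Tue,Wed) (Mon,Mon,Wed,Mon,Thu,Wed) (Mon,Mon,Wed,Mon,Fri,Wed) (Mon,Tue,Wed,Tue,Thu,Wed) (Mon,Tue,Wed,Tue,Fri,Wed) (Tue,Mon,Wed,Mon,Tue,Wed) (Tue,Mon,Wed,Mon,Thu,Wed) (Tue,Mon,Wed,Mon,Fri,Wed) (Tue,Tue,Wed,Tue,Thu,Wed) (Tue,Tue,Wed,Tue,Fri,Wed) — 10.
Build=Thu: (Mon,Mon,Thu,Mon,Tue,Thu) (Mon,Mon,Thu,Mon,Wed,Thu) (Mon,Mon,Thu,Mon,Fri,Thu) (Mon,Tue,Thu,Tue,Wed,Thu) (Mon,Tue,Thu,Tue,Fri,Thu) (Mon,Wed,Thu,Wed,Fri,Thu) (Tue,Mon,Thu,Mon,Tue,Thu) (Tue,Mon,Thu,Mon,Wed,Thu) (Tue,Mon,Thu,Mon,Fri,Thu) (Tue,Tue,Thu,Tue,Wed,Thu) (Tue,Tue,Thu,Tue,Fri,Thu) (Tue,Wed,Thu,Wed,Fri,Thu) (Wed,Mon,Thu,Mon,Tue,Thu) (Wed,Mon,Thu,Mon,Wed,Thu) (Wed,Mon,Thu,Mon,Fri,Thu) (Wed,Tue,Thu,Tue,Wed,Thu) (Wed,Tue,Thu,Tue,Fri,Thu) (Wed,Wed,Thu,Wed,Fri,Thu) — 18.
Build=Fri: (Mon,Mon,Fri,Mon,Tue,Fri) (Mon,Mon,Fri,Mon,Wed,Fri) (Mon,Mon,Fri,Mon,Thu,Fri) (Mon,Tue,Fri,Tue,Wed,Fri) (Mon,Tue,Fri,Tue,Thu,Fri) (Mon,Wed,Fri,Wed,Thu,Fri) (Tue,Mon,Fri,Mon,Tue,Fri) (Tue,Mon,Fri,Mon,Wed,Fri) (Tue,Mon,Fri,Mon,Thu,Fri) (Tue,Tue,Fri,Tue,Wed,Fri) (Tue,Tue,Fri,Tue,Thu,Fri) (Tue,Wed,Fri,Wed,Thu,Fri) (Wed,Mon,Fri,Mon,Tue,Fri) (Wed,Mon,Fri,Mon,Wed,Fri) (Wed,Mon,Fri,Mon,Thu,Fri) (Wed,Tue,Fri,Tue,Wed,Fri) (Wed,Tue,Fri,Tue,Thu,Fri) (Wed,Wed,Fri,Wed,Thu,Fri) (Thu,Mon,Fri,Mon,Tue,Fri) (Thu,Mon,Fri,Mon,Wed,Fri) (Thu,Mon,Fri,Mon,Thu,Fri) (Thu,Tue,Fri,Tue,Wed,Fri) (Thu,Tue,Fri,Tue,Thu,Fri) (Thu,Wed,Fri,Wed,Thu,Fri) — 24.
Summing: 3 + 10 + 18 + 24 = 55.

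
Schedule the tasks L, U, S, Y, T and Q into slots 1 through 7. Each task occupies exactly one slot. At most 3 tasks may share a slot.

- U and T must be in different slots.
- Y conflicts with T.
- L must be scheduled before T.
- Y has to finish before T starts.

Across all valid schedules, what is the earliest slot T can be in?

Precedence pushes T to at least 2.
T at 2 is achievable: L -> 1; Q -> 2; T -> 2; Y -> 1; S -> 2; U -> 1.

2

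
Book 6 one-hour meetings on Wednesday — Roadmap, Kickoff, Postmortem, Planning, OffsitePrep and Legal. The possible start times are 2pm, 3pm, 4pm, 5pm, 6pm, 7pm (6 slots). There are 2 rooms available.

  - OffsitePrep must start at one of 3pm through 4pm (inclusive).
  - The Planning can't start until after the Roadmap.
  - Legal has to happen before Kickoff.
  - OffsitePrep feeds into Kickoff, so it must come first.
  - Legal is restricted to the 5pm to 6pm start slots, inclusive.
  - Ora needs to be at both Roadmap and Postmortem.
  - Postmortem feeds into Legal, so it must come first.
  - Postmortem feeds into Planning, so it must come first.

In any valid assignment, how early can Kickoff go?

6pm

Precedence pushes Kickoff to at least 6pm.
Kickoff at 6pm is achievable: OffsitePrep in 3pm, Planning in 4pm, Kickoff in 6pm, Legal in 5pm, Postmortem in 2pm, Roadmap in 3pm.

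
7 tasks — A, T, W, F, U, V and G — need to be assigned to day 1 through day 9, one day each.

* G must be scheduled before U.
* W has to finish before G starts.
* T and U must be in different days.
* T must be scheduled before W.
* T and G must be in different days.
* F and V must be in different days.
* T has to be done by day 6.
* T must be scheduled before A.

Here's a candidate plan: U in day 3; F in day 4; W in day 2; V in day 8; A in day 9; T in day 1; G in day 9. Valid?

No — it violates: G must be scheduled before U

T and U must be in different days — holds.
T has to be done by day 6 — holds.
F and V must be in different days — holds.
W has to finish before G starts — holds.
T and G must be in different days — holds.
T must be scheduled before A — holds.
T must be scheduled before W — holds.
G must be scheduled before U — violated.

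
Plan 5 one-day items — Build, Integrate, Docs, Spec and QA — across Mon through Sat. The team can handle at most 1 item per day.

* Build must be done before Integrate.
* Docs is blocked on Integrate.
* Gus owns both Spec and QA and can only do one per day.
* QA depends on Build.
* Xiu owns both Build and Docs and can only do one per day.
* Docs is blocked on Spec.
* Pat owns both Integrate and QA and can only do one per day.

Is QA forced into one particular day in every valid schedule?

QA can be Tue (e.g. Spec in Thu, Integrate in Wed, Build in Mon, QA in Tue, Docs in Fri) or Wed (e.g. QA in Wed, Integrate in Tue, Spec in Thu, Docs in Fri, Build in Mon).

No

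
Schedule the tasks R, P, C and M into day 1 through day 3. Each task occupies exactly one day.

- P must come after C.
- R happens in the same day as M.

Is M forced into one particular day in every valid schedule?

M can be day 1 (e.g. R=day 1, P=day 2, M=day 1, C=day 1) or day 2 (e.g. P in day 2; R in day 2; C in day 1; M in day 2).

No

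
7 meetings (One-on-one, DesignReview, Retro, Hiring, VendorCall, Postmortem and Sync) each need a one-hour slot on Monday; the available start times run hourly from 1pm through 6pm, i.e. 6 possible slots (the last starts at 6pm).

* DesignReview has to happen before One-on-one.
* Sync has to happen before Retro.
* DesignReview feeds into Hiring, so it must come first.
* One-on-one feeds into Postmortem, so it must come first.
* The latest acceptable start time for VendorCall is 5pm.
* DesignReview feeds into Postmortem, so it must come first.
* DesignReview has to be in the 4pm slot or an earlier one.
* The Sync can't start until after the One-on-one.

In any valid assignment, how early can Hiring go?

Precedence pushes Hiring to at least 2pm.
Hiring at 2pm is achievable: Sync -> 3pm; One-on-one -> 2pm; Postmortem -> 3pm; Hiring -> 2pm; VendorCall -> 1pm; DesignReview -> 1pm; Retro -> 4pm.

2pm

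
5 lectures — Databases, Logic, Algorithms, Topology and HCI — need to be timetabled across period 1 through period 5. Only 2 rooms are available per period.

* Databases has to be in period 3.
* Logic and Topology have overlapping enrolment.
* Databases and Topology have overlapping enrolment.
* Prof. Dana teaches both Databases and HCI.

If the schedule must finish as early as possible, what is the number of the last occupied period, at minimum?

With at most 2 per period and 5 lectures, at least 3 periods are needed.
Databases can't be placed before period 3, so the schedule must run through at least period 3.
3 works (last occupied period: period 3): for example Logic=period 1, Algorithms=period 1, Databases=period 3, Topology=period 2, HCI=period 2.

period 3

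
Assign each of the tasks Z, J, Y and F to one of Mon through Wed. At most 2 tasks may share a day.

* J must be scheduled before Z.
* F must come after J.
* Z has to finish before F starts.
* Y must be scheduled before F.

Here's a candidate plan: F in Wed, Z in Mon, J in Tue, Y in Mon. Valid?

F must come after J — holds.
Z has to finish before F starts — holds.
At most 2 tasks may share a day — holds.
Y must be scheduled before F — holds.
J must be scheduled before Z — violated.

No — it violates: J must be scheduled before Z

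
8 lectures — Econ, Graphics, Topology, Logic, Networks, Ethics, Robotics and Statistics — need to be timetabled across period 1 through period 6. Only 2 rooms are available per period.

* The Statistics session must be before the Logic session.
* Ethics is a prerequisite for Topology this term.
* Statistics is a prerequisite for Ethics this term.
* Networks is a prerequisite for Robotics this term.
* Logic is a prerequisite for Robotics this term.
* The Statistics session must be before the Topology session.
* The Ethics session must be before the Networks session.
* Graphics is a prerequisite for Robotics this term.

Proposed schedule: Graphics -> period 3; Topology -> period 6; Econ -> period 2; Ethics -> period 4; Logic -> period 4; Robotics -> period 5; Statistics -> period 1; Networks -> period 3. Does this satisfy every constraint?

Invalid. The Ethics session must be before the Networks session.

Ethics is a prerequisite for Topology this term — holds.
Statistics is a prerequisite for Ethics this term — holds.
Only 2 rooms are available per period — holds.
Logic is a prerequisite for Robotics this term — holds.
The Statistics session must be before the Logic session — holds.
The Statistics session must be before the Topology session — holds.
The Ethics session must be before the Networks session — violated.
Graphics is a prerequisite for Robotics this term — holds.
Networks is a prerequisite for Robotics this term — holds.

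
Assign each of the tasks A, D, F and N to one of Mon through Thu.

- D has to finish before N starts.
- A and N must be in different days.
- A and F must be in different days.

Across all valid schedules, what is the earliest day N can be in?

Precedence pushes N to at least Tue.
N at Tue is achievable: D=Mon, N=Tue, F=Tue, A=Mon.

Tue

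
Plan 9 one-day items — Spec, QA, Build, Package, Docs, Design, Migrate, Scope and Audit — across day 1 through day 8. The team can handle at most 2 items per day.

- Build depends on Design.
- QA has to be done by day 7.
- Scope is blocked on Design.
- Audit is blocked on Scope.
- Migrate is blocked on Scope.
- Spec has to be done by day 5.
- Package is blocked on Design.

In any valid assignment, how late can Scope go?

Precedence pushes Scope to at least day 2; downstream work caps Scope at day 7.
Scope at day 7 is achievable: Scope in day 7; Spec in day 1; Design in day 2; Audit in day 8; Docs in day 2; Build in day 3; Package in day 3; QA in day 1; Migrate in day 8.

day 7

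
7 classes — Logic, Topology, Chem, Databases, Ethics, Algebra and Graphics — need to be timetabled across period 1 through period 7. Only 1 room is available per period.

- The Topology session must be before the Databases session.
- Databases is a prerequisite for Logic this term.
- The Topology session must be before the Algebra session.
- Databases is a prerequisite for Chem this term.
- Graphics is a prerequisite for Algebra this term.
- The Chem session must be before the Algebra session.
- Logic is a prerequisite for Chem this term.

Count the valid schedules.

Splitting on Logic: it can be period 3 (8), period 4 (15), period 5 (12). Listing each branch's schedules as (Topology, Chem, Databases, Ethics, Algebra, Graphics) by period number:
Logic=period 3: (1,4,2,5,7,6) (1,4,2,6,7,5) (1,4,2,7,6,5) (1,5,2,4,7,6) (1,5,2,6,7,4) (1,5,2,7,6,4) (1,6,2,4,7,5) (1,6,2,5,7,4) — 8.
Logic=period 4: (1,5,2,3,7,6) (1,5,2,6,7,3) (1,5,2,7,6,3) (1,5,3,2,7,6) (1,5,3,6,7,2) (1,5,3,7,6,2) (1,6,2,3,7,5) (1,6,2,5,7,3) (1,6,3,2,7,5) (1,6,3,5,7,2) (2,5,3,1,7,6) (2,5,3,6,7,1) (2,5,3,7,6,1) (2,6,3,1,7,5) (2,6,3,5,7,1) — 15.
Logic=period 5: (1,6,2,3,7,4) (1,6,2,4,7,3) (1,6,3,2,7,4) (1,6,3,4,7,2) (1,6,4,2,7,3) (1,6,4,3,7,2) (2,6,3,1,7,4) (2,6,3,4,7,1) (2,6,4,1,7,3) (2,6,4,3,7,1) (3,6,4,1,7,2) (3,6,4,2,7,1) — 12.
Summing: 8 + 15 + 12 = 35.

35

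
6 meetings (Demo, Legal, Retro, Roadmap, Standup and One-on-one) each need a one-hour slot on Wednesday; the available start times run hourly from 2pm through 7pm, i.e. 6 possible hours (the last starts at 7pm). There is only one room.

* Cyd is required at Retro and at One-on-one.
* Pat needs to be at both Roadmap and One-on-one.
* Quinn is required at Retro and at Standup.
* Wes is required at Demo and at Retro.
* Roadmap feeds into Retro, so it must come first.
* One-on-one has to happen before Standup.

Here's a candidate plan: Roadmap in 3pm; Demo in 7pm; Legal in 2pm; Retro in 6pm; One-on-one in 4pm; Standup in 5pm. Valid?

There is only one room — holds.
Quinn is required at Retro and at Standup — holds.
Cyd is required at Retro and at One-on-one — holds.
Roadmap feeds into Retro, so it must come first — holds.
Wes is required at Demo and at Retro — holds.
One-on-one has to happen before Standup — holds.
Pat needs to be at both Roadmap and One-on-one — holds.

Yes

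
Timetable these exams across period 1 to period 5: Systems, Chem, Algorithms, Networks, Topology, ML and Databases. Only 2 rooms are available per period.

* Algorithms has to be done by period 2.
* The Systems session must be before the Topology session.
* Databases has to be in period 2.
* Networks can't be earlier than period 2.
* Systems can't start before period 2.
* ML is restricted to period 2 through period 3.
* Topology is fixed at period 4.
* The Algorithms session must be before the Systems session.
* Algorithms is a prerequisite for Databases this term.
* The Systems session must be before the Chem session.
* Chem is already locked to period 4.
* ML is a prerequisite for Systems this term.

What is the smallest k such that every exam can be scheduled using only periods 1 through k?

4 periods

The precedence chain requires at least 3 distinct periods.
With at most 2 per period and 7 exams, at least 4 periods are needed.
Chem can't be placed before period 4, so the schedule must run through at least period 4.
4 works (last occupied period: period 4): for example Databases in period 2, Topology in period 4, Algorithms in period 1, Networks in period 3, ML in period 2, Chem in period 4, Systems in period 3.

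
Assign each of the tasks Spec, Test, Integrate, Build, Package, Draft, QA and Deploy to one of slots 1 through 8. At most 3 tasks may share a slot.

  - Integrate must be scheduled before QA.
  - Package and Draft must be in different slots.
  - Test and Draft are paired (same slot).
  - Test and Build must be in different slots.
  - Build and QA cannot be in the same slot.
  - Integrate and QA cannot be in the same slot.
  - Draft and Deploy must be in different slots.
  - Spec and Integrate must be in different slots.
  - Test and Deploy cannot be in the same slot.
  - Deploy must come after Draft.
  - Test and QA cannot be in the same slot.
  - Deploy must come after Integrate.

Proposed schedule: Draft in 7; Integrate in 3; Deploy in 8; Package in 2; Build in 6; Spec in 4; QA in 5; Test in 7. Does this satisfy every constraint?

Integrate and QA cannot be in the same slot — holds.
Test and Deploy cannot be in the same slot — holds.
Package and Draft must be in different slots — holds.
Deploy must come after Draft — holds.
Integrate must be scheduled before QA — holds.
Draft and Deploy must be in different slots — holds.
Test and QA cannot be in the same slot — holds.
Build and QA cannot be in the same slot — holds.
Spec and Integrate must be in different slots — holds.
At most 3 tasks may share a slot — holds.
Deploy must come after Integrate — holds.
Test and Draft are paired (same slot) — holds.
Test and Build must be in different slots — holds.

Yes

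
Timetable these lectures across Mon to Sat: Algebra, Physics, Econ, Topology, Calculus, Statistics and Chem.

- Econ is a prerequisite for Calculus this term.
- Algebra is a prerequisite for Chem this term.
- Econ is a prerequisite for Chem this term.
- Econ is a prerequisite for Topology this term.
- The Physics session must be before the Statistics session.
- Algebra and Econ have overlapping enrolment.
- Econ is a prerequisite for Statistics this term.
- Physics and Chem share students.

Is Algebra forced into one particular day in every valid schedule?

Algebra can be Mon (e.g. Physics=Mon; Chem=Wed; Econ=Tue; Statistics=Wed; Algebra=Mon; Calculus=Wed; Topology=Wed) or Tue (e.g. Statistics -> Tue; Calculus -> Tue; Econ -> Mon; Physics -> Mon; Algebra -> Tue; Topology -> Tue; Chem -> Wed).

No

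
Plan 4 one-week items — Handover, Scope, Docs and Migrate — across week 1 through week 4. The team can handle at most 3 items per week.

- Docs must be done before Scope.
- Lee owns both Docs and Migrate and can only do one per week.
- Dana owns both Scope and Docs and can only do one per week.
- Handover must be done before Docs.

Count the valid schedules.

Splitting on Handover: it can be week 1 (9), week 2 (3). Listing each branch's schedules as (Scope, Docs, Migrate) by week number:
Handover=week 1: (3,2,1) (3,2,3) (3,2,4) (4,2,1) (4,2,3) (4,2,4) (4,3,1) (4,3,2) (4,3,4) — 9.
Handover=week 2: (4,3,1) (4,3,2) (4,3,4) — 3.
Summing: 9 + 3 = 12.

12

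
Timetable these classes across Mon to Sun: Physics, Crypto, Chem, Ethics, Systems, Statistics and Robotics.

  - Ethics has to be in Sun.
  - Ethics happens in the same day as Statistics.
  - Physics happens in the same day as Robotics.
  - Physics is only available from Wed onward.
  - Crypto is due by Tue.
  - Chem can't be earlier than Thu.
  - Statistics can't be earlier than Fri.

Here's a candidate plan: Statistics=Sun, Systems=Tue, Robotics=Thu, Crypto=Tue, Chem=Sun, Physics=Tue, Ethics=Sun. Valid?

No. Physics is only available from Wed onward is not satisfied.

Physics happens in the same day as Robotics — violated.
Physics is only available from Wed onward — violated.
Ethics happens in the same day as Statistics — holds.
Ethics has to be in Sun — holds.
Statistics can't be earlier than Fri — holds.
Crypto is due by Tue — holds.
Chem can't be earlier than Thu — holds.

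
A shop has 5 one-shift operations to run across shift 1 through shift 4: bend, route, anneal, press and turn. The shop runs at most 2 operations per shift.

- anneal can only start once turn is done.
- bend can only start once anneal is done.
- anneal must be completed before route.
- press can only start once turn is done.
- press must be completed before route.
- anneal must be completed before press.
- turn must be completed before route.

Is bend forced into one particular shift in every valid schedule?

bend can be shift 3 (e.g. turn in shift 1, route in shift 4, bend in shift 3, anneal in shift 2, press in shift 3) or shift 4 (e.g. press in shift 3, route in shift 4, turn in shift 1, anneal in shift 2, bend in shift 4).

No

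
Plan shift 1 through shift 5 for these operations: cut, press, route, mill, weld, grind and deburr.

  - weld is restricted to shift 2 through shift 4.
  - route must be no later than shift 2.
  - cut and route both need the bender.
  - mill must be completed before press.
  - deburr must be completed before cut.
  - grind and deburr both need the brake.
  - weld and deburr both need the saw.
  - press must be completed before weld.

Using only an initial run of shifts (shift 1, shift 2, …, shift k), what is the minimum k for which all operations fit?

The precedence chain requires at least 3 distinct shifts.
3 works (last occupied shift: shift 3): for example route=shift 1; press=shift 2; cut=shift 2; mill=shift 1; weld=shift 3; deburr=shift 1; grind=shift 2.

3 shifts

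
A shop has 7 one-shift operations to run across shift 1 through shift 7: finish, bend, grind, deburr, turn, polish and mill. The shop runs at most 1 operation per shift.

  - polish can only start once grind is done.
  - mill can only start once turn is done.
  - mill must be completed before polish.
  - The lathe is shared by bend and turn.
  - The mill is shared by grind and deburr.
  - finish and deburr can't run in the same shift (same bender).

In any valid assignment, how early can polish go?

shift 4

Precedence pushes polish to at least shift 3.
polish at shift 4 is achievable: grind=shift 3; deburr=shift 7; bend=shift 6; finish=shift 5; turn=shift 1; mill=shift 2; polish=shift 4.
Nothing earlier works — the conflict and capacity constraints rule out every shift before shift 4.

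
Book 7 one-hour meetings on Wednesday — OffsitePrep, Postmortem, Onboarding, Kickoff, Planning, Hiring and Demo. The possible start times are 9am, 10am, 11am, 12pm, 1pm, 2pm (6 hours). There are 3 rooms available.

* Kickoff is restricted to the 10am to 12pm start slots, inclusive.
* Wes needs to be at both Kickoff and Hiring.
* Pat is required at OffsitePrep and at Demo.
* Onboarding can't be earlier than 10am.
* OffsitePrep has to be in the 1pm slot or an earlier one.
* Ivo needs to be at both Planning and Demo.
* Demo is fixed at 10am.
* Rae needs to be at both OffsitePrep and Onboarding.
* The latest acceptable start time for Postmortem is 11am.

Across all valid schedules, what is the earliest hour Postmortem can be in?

Postmortem's own window allows nothing later than 11am.
Postmortem at 9am is achievable: Hiring -> 11am, Kickoff -> 10am, OffsitePrep -> 9am, Planning -> 9am, Onboarding -> 10am, Postmortem -> 9am, Demo -> 10am.

9am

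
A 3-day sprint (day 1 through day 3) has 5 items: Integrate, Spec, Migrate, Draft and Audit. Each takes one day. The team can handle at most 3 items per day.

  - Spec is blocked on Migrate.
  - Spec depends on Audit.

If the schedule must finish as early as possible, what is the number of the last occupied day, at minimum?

The precedence chain requires at least 2 distinct days.
With at most 3 per day and 5 work items, at least 2 days are needed.
2 works (last occupied day: day 2): for example Migrate=day 1, Draft=day 2, Spec=day 2, Audit=day 1, Integrate=day 1.

day 2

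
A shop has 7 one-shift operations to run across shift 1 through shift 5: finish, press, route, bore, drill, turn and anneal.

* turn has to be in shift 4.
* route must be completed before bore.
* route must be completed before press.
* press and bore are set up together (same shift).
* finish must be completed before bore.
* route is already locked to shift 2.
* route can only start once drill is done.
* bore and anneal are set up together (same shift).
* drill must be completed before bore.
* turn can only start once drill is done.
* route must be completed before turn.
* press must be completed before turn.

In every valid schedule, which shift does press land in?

shift 3

route is fixed at shift 2 and must come before press, so press is at least shift 3.
turn is fixed at shift 4 and must come after press, so press is at most shift 3.
So press must be shift 3.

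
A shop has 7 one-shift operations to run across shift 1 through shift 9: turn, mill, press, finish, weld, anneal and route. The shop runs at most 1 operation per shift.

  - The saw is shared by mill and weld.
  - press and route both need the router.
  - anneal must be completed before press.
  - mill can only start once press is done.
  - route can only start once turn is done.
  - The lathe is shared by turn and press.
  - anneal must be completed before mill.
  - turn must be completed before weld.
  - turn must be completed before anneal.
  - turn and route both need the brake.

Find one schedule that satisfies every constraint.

finish=shift 7; anneal=shift 2; turn=shift 1; press=shift 3; route=shift 6; weld=shift 5; mill=shift 4

Checking: turn(shift 1) before anneal(shift 2); turn(shift 1) before weld(shift 5); press(shift 3) before mill(shift 4); anneal(shift 2) before press(shift 3); anneal(shift 2) before mill(shift 4); turn(shift 1) before route(shift 6); turn(shift 1) != route(shift 6); mill(shift 4) != weld(shift 5); press(shift 3) != route(shift 6); turn(shift 1) != press(shift 3); max 1 per shift (cap 1).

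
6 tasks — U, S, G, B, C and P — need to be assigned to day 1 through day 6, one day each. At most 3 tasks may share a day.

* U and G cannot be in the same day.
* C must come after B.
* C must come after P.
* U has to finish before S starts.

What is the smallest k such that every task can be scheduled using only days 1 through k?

2

The precedence chain requires at least 2 distinct days.
With at most 3 per day and 6 tasks, at least 2 days are needed.
2 works (last occupied day: day 2): for example B in day 1, C in day 2, U in day 1, S in day 2, G in day 2, P in day 1.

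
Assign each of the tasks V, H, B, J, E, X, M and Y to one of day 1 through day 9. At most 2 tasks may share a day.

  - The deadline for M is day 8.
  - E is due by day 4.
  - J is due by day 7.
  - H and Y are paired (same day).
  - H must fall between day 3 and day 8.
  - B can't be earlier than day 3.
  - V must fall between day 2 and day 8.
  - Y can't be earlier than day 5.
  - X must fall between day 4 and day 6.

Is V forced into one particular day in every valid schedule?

No

V can be day 2 (e.g. Y=day 5, V=day 2, H=day 5, E=day 1, B=day 3, X=day 4, M=day 2, J=day 1) or day 3 (e.g. Y in day 5; X in day 4; V in day 3; E in day 1; J in day 1; H in day 5; M in day 2; B in day 3).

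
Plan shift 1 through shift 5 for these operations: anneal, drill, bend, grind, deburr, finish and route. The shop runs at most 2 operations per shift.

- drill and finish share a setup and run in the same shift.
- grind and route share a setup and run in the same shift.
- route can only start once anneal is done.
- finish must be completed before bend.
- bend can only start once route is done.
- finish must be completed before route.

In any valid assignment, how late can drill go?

shift 3

Drill must be in the same shift as finish, which can't be after shift 3, so drill is at most shift 3.
drill at shift 3 is achievable: deburr in shift 1, finish in shift 3, drill in shift 3, grind in shift 4, bend in shift 5, anneal in shift 1, route in shift 4.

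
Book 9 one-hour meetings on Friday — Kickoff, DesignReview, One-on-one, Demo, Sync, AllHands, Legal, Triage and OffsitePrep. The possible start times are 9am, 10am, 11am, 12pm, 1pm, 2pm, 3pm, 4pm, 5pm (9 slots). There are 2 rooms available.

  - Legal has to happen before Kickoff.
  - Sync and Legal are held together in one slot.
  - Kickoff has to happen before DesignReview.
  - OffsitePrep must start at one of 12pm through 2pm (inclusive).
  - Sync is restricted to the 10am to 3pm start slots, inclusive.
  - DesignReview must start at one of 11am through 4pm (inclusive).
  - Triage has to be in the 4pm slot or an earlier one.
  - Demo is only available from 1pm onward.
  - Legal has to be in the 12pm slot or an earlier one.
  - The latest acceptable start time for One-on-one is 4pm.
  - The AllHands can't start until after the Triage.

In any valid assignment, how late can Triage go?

4pm

Triage's own window allows nothing later than 4pm.
Triage at 4pm is achievable: Legal in 10am; Triage in 4pm; One-on-one in 9am; AllHands in 5pm; Kickoff in 11am; Sync in 10am; OffsitePrep in 12pm; DesignReview in 12pm; Demo in 1pm.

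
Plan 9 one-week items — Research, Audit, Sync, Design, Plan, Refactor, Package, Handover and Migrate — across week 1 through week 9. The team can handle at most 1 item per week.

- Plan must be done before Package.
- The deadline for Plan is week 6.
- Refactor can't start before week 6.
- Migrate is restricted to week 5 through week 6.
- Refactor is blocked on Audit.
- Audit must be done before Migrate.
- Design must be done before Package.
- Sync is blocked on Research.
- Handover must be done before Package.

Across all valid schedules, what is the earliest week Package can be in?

week 4

Precedence pushes Package to at least week 2.
Package at week 4 is achievable: Design -> week 2; Research -> week 8; Plan -> week 1; Sync -> week 9; Refactor -> week 7; Handover -> week 3; Migrate -> week 6; Package -> week 4; Audit -> week 5.
Nothing earlier works — the capacity limit rule out every week before week 4.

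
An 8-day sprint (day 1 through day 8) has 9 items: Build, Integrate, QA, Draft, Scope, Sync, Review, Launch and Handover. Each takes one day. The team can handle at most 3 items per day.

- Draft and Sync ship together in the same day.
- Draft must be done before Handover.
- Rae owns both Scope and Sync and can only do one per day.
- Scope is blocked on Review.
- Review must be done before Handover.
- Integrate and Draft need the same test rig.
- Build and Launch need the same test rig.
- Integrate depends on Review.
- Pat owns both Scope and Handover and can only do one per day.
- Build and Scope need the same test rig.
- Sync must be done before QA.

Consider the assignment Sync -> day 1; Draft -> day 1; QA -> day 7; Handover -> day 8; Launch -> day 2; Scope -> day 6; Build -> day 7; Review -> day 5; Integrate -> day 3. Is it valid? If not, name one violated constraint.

Integrate and Draft need the same test rig — holds.
The team can handle at most 3 items per day — holds.
Build and Scope need the same test rig — holds.
Draft and Sync ship together in the same day — holds.
Pat owns both Scope and Handover and can only do one per day — holds.
Review must be done before Handover — holds.
Scope is blocked on Review — holds.
Sync must be done before QA — holds.
Rae owns both Scope and Sync and can only do one per day — holds.
Draft must be done before Handover — holds.
Integrate depends on Review — violated.
Build and Launch need the same test rig — holds.

No. Integrate depends on Review is not satisfied.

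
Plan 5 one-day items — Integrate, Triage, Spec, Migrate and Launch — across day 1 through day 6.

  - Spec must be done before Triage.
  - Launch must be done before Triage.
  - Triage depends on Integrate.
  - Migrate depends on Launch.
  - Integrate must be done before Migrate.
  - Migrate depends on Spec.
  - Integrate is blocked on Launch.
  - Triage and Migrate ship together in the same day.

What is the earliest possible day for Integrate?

Precedence pushes Integrate to at least day 2; downstream work caps Integrate at day 5.
Integrate at day 2 is achievable: Launch in day 1, Integrate in day 2, Spec in day 1, Triage in day 3, Migrate in day 3.

day 2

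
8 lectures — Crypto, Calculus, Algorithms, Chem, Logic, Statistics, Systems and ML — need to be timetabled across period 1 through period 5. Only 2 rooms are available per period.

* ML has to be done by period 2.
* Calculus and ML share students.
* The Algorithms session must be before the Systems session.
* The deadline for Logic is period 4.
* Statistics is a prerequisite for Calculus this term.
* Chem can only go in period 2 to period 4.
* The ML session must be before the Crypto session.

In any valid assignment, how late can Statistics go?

period 4

Downstream work caps Statistics at period 4.
Statistics at period 4 is achievable: ML=period 1, Chem=period 2, Systems=period 4, Logic=period 1, Crypto=period 2, Calculus=period 5, Algorithms=period 3, Statistics=period 4.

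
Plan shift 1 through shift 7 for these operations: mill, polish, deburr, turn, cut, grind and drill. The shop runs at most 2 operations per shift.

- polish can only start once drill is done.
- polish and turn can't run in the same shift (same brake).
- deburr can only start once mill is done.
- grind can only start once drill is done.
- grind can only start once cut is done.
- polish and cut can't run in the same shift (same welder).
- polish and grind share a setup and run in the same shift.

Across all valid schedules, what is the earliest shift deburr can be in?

Precedence pushes deburr to at least shift 2.
deburr at shift 2 is achievable: polish in shift 3; cut in shift 2; drill in shift 1; mill in shift 1; turn in shift 4; deburr in shift 2; grind in shift 3.

shift 2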